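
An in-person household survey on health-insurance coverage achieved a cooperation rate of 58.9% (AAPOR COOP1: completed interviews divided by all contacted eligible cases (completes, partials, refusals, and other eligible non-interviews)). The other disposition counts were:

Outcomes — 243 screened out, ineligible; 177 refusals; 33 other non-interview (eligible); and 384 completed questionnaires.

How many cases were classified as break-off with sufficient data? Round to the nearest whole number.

58

COOP1 = 384 / D = 0.589
D = 384 / 0.589 = 652.0
Rest of base = 594
break-off with sufficient data = 652.0 − 594 ≈ 58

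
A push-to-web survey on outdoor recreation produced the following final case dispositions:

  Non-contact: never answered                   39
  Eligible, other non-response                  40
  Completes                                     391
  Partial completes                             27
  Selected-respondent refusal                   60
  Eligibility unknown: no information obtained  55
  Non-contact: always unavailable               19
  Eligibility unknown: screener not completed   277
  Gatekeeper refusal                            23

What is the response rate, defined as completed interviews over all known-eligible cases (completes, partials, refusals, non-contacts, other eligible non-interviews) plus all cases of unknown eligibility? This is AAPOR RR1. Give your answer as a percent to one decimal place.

42.0%

Refusal or break-off = 23 + 60 = 83
Non-contacts = 39 + 19 = 58
Undetermined eligibility = 277 + 55 = 332
Num → 391
Denom → 391 + 27 + 83 + 58 + 40 + 332 = 931
RR1 = 391 / 931 = 0.4200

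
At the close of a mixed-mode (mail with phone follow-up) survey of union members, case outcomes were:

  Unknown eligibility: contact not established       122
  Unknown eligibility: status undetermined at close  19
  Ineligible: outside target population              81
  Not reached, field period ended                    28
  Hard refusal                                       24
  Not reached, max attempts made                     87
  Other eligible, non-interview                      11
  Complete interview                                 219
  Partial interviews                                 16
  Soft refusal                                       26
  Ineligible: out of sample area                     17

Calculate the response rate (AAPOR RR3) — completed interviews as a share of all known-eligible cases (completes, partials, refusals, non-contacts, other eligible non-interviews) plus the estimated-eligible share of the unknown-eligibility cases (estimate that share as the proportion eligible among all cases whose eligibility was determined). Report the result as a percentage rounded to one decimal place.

Refusal or break-off = 24 + 26 = 50
No answer / not reached = 28 + 87 = 115
Eligibility not determined = 122 + 19 = 141
Not eligible = 81 + 17 = 98
Numerator: 219
Eligible (known): 219 + 16 + 50 + 115 + 11 = 411
e = 411 / (411 + 98) = 411 / 509 = 0.8075
e × U: 0.8075 × 141 = 113.86
Denom: 411 + 113.86 = 524.86
RR3 = 219 / 524.86 = 0.4173

41.7%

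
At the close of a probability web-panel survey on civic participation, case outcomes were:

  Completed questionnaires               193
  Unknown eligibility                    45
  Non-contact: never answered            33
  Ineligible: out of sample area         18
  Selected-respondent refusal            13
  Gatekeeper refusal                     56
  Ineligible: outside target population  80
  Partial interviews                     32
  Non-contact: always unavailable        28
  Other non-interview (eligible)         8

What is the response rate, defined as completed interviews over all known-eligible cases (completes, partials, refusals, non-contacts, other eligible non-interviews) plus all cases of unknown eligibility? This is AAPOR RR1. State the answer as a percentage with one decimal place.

47.3%

Declined to participate = 56 + 13 = 69
Non-contacts = 33 + 28 = 61
Out of scope = 80 + 18 = 98
Num: 193
Denom: 193 + 32 + 69 + 61 + 8 + 45 = 408
RR1 = 193 / 408 = 0.4730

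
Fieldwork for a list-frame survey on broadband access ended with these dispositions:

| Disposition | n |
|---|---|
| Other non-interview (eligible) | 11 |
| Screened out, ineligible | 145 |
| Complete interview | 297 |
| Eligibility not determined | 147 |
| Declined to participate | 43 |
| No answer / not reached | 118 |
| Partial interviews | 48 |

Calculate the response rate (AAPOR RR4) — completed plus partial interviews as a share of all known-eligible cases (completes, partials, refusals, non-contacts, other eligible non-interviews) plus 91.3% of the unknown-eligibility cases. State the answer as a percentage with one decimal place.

Num = 297 + 48 = 345
Determined eligible = 297 + 48 + 43 + 118 + 11 = 517
Estimated eligible among unknowns = 0.9130 × 147 = 134.21
Base = 517 + 134.21 = 651.21
RR4 = 345 / 651.21 = 0.5298

53.0%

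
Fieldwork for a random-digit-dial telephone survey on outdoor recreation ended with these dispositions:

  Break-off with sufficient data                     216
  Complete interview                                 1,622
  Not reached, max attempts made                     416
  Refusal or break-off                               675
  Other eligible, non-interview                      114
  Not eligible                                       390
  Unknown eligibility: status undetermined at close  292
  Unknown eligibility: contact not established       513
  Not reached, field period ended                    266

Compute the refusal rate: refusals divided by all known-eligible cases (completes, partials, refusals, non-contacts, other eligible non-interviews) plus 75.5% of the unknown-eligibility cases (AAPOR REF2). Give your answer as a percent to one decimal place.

17.2%

Non-contacts = 266 + 416 = 682
Eligibility not determined = 513 + 292 = 805
Numerator: 675
Known eligible: 1622 + 216 + 675 + 682 + 114 = 3309
Eligible share of unknowns: 0.7550 × 805 = 607.77
Denominator: 3309 + 607.77 = 3916.77
REF2 = 675 / 3916.77 = 0.1723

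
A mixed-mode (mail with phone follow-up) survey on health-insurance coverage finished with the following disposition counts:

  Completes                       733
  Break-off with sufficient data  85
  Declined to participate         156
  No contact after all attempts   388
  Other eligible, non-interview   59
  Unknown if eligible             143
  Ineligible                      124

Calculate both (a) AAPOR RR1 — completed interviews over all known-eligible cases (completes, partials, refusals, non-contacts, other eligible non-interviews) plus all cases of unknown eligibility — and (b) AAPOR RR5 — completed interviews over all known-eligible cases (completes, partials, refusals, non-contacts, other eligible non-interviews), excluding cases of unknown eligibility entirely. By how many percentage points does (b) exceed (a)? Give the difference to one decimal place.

Num = 733
Denominator = 733 + 85 + 156 + 388 + 59 + 143 = 1564
RR1 = 733 / 1564 = 0.4687
Denominator = 733 + 85 + 156 + 388 + 59 = 1421
RR5 = 733 / 1421 = 0.5158
Difference = 51.58 − 46.87 = 4.71 percentage points

4.7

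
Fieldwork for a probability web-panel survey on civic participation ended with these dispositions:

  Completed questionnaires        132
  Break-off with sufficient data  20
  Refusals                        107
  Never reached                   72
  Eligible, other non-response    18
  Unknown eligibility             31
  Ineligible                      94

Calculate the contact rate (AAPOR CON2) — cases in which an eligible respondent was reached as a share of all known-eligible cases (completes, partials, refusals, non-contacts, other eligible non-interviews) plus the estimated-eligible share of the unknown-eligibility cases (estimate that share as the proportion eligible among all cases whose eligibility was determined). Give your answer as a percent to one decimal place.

Top: 132 + 20 + 107 + 18 = 277
Eligible (known): 132 + 20 + 107 + 72 + 18 = 349
e = 349 / (349 + 94) = 349 / 443 = 0.7878
Eligible share of unknowns: 0.7878 × 31 = 24.42
Denominator: 349 + 24.42 = 373.42
CON2 = 277 / 373.42 = 0.7418

74.2%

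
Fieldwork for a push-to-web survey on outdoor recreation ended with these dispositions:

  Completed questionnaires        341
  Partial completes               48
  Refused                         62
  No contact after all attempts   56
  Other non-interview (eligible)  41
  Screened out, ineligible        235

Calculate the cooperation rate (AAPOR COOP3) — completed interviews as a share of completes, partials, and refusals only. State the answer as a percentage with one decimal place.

Numerator: 341
Base: 341 + 48 + 62 = 451
COOP3 = 341 / 451 = 0.7561

75.6%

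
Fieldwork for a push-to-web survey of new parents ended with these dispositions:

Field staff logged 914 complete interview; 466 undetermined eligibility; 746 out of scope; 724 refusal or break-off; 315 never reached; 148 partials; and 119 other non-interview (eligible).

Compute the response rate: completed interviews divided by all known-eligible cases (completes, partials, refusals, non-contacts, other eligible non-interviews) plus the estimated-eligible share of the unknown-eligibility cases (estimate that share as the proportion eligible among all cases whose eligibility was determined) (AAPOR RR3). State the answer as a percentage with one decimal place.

35.6%

Top: 914
Known eligible: 914 + 148 + 724 + 315 + 119 = 2220
e = 2220 / (2220 + 746) = 2220 / 2966 = 0.7485
Estimated eligible among unknowns: 0.7485 × 466 = 348.80
Denom: 2220 + 348.80 = 2568.80
RR3 = 914 / 2568.80 = 0.3558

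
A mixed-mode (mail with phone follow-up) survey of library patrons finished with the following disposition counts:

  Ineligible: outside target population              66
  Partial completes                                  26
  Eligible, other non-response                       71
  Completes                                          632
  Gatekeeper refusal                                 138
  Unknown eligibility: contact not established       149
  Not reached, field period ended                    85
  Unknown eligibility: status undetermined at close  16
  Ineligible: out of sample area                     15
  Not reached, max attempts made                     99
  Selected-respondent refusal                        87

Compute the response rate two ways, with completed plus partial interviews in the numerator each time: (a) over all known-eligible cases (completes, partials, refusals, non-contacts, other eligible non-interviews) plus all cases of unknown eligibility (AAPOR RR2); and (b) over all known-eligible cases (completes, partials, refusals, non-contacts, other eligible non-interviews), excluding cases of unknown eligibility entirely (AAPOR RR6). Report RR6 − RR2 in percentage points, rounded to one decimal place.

Refusals = 138 + 87 = 225
Never reached = 85 + 99 = 184
Undetermined eligibility = 149 + 16 = 165
Not eligible = 66 + 15 = 81
Numerator = 632 + 26 = 658
Denom = 632 + 26 + 225 + 184 + 71 + 165 = 1303
RR2 = 658 / 1303 = 0.5050
Denom = 632 + 26 + 225 + 184 + 71 = 1138
RR6 = 658 / 1138 = 0.5782
Difference = 57.82 − 50.50 = 7.32 percentage points

7.3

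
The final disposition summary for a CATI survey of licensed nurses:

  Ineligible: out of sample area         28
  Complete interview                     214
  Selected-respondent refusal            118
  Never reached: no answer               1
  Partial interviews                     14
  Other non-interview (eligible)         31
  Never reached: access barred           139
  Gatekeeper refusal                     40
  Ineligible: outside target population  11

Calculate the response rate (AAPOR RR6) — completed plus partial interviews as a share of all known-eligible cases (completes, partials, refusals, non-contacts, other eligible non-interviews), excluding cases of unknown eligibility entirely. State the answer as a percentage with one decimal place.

40.9%

Refused = 40 + 118 = 158
Never reached = 1 + 139 = 140
Ineligible = 11 + 28 = 39
Top: 214 + 14 = 228
Denominator: 214 + 14 + 158 + 140 + 31 = 557
RR6 = 228 / 557 = 0.4093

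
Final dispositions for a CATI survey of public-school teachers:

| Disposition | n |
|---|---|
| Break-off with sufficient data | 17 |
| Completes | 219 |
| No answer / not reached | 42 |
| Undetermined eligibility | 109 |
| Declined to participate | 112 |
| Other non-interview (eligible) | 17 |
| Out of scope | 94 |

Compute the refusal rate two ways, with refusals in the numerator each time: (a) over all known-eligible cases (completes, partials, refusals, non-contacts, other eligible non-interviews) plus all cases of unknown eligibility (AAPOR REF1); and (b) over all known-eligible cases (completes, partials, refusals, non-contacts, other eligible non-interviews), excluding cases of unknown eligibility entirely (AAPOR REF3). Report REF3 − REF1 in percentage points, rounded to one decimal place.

Top: 112
Denom: 219 + 17 + 112 + 42 + 17 + 109 = 516
REF1 = 112 / 516 = 0.2171
Denom: 219 + 17 + 112 + 42 + 17 = 407
REF3 = 112 / 407 = 0.2752
Difference = 27.52 − 21.71 = 5.81 percentage points

5.8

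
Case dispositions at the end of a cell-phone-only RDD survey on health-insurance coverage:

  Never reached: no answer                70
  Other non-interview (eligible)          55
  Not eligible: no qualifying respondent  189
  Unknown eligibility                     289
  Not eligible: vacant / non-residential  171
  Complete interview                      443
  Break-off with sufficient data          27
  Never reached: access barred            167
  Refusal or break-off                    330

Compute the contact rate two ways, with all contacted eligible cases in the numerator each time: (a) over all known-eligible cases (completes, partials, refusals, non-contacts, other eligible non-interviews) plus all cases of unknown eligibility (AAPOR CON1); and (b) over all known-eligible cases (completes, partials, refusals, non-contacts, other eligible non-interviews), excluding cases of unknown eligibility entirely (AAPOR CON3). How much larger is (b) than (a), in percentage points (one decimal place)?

16.4

Never reached = 70 + 167 = 237
Ineligible = 189 + 171 = 360
Num: 443 + 27 + 330 + 55 = 855
Denom: 443 + 27 + 330 + 237 + 55 + 289 = 1381
CON1 = 855 / 1381 = 0.6191
Denom: 443 + 27 + 330 + 237 + 55 = 1092
CON3 = 855 / 1092 = 0.7830
Difference = 78.30 − 61.91 = 16.39 percentage points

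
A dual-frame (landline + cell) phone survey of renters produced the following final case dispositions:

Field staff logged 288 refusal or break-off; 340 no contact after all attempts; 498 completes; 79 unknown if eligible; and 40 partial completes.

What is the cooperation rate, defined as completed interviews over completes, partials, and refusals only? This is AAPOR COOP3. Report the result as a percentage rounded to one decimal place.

Numerator: 498
Denominator: 498 + 40 + 288 = 826
COOP3 = 498 / 826 = 0.6029

60.3%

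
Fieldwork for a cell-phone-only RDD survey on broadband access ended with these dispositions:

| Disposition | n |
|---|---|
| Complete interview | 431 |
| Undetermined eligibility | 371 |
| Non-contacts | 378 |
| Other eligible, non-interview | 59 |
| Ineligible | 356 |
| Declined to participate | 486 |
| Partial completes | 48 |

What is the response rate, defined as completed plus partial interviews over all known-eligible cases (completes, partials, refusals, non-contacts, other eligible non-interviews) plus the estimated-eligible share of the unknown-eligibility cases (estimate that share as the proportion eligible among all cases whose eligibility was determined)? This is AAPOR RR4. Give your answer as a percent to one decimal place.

Numerator: 431 + 48 = 479
Eligible (known): 431 + 48 + 486 + 378 + 59 = 1402
e = 1402 / (1402 + 356) = 1402 / 1758 = 0.7975
Eligible share of unknowns: 0.7975 × 371 = 295.87
Denom: 1402 + 295.87 = 1697.87
RR4 = 479 / 1697.87 = 0.2821

28.2%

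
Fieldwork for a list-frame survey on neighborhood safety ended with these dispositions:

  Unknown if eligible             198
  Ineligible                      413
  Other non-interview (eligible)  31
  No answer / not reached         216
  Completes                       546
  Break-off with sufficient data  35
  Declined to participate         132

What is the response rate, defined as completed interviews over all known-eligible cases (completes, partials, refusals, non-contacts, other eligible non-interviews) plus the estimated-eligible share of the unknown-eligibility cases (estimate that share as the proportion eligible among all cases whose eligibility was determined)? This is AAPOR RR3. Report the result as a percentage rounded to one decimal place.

Top → 546
Eligible (known) → 546 + 35 + 132 + 216 + 31 = 960
e = 960 / (960 + 413) = 960 / 1373 = 0.6992
e × U → 0.6992 × 198 = 138.44
Base → 960 + 138.44 = 1098.44
RR3 = 546 / 1098.44 = 0.4971

49.7%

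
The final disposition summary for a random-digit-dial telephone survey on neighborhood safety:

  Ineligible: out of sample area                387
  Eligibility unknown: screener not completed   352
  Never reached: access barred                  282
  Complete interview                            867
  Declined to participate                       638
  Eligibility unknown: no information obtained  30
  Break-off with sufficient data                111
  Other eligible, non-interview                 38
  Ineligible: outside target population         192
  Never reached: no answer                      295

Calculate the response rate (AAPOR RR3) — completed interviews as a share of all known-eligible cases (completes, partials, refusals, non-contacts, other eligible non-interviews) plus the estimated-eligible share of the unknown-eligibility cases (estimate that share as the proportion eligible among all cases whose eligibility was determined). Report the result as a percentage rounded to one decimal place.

Never reached = 295 + 282 = 577
Undetermined eligibility = 352 + 30 = 382
Screened out, ineligible = 192 + 387 = 579
Num = 867
Known eligible = 867 + 111 + 638 + 577 + 38 = 2231
e = 2231 / (2231 + 579) = 2231 / 2810 = 0.7940
Eligible share of unknowns = 0.7940 × 382 = 303.31
Denominator = 2231 + 303.31 = 2534.31
RR3 = 867 / 2534.31 = 0.3421

34.2%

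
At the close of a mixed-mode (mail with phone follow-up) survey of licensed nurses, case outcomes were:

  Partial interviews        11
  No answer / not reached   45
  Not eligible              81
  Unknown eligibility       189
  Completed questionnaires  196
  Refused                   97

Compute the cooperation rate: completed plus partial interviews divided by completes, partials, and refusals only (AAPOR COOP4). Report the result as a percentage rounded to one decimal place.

68.1%

Numerator = 196 + 11 = 207
Base = 196 + 11 + 97 = 304
COOP4 = 207 / 304 = 0.6809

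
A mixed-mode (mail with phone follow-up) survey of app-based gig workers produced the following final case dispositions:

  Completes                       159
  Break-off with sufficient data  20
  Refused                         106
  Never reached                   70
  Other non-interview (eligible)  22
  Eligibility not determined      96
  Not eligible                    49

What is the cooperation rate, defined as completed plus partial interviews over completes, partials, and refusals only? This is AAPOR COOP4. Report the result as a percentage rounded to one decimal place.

Numerator → 159 + 20 = 179
Denominator → 159 + 20 + 106 = 285
COOP4 = 179 / 285 = 0.6281

62.8%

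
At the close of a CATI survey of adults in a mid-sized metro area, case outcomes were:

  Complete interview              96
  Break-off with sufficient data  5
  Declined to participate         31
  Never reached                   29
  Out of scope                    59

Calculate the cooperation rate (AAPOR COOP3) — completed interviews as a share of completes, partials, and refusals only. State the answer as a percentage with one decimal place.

72.7%

Numerator: 96
Denom: 96 + 5 + 31 = 132
COOP3 = 96 / 132 = 0.7273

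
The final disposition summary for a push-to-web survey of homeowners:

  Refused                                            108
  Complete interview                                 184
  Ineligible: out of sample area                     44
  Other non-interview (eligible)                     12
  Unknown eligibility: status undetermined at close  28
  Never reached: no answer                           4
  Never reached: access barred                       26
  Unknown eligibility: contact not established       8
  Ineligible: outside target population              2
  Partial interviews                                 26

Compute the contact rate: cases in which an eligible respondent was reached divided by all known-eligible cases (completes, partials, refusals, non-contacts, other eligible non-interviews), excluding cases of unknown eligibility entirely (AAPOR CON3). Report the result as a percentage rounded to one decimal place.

No answer / not reached = 4 + 26 = 30
Eligibility not determined = 8 + 28 = 36
Ineligible = 2 + 44 = 46
Num = 184 + 26 + 108 + 12 = 330
Base = 184 + 26 + 108 + 30 + 12 = 360
CON3 = 330 / 360 = 0.9167

91.7%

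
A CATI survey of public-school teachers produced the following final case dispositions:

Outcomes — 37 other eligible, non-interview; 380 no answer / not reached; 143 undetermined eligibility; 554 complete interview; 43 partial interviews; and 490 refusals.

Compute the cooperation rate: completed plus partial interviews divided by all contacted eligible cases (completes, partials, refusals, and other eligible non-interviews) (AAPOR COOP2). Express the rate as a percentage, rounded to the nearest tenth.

Numerator: 554 + 43 = 597
Base: 554 + 43 + 490 + 37 = 1124
COOP2 = 597 / 1124 = 0.5311

53.1%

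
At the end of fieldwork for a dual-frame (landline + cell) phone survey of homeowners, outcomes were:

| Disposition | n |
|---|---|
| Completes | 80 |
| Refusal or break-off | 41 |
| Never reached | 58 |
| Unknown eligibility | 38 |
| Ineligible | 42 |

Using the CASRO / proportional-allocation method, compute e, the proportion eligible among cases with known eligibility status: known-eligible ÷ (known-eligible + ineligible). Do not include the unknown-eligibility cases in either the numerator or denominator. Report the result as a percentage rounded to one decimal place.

81.0%

Determined eligible = 80 + 41 + 58 = 179
e = 179 / (179 + 42) = 179 / 221 = 0.8100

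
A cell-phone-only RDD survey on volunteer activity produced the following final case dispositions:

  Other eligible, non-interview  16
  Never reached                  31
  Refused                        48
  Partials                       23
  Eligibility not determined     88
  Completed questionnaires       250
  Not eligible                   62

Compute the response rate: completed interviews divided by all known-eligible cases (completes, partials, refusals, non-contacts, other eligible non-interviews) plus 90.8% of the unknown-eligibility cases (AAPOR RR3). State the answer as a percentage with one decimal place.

Numerator: 250
Eligible (known): 250 + 23 + 48 + 31 + 16 = 368
e × U: 0.9080 × 88 = 79.90
Base: 368 + 79.90 = 447.90
RR3 = 250 / 447.90 = 0.5582

55.8%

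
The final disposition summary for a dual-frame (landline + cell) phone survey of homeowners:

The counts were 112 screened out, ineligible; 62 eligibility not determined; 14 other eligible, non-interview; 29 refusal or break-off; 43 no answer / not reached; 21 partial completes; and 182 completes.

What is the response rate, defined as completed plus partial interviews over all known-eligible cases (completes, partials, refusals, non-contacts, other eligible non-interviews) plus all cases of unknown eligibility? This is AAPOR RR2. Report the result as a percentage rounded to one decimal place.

Num: 182 + 21 = 203
Denom: 182 + 21 + 29 + 43 + 14 + 62 = 351
RR2 = 203 / 351 = 0.5783

57.8%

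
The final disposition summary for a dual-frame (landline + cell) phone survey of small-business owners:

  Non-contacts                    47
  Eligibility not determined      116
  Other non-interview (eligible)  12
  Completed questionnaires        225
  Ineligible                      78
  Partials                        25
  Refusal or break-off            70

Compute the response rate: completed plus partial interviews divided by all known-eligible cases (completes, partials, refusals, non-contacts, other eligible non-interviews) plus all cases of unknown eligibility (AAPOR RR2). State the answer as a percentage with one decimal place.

Numerator: 225 + 25 = 250
Denom: 225 + 25 + 70 + 47 + 12 + 116 = 495
RR2 = 250 / 495 = 0.5051

50.5%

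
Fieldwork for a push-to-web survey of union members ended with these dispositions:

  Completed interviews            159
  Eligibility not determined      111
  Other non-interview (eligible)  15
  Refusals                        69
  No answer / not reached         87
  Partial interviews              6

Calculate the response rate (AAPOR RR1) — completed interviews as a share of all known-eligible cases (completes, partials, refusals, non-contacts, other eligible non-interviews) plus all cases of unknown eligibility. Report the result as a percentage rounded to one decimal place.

35.6%

Top → 159
Base → 159 + 6 + 69 + 87 + 15 + 111 = 447
RR1 = 159 / 447 = 0.3557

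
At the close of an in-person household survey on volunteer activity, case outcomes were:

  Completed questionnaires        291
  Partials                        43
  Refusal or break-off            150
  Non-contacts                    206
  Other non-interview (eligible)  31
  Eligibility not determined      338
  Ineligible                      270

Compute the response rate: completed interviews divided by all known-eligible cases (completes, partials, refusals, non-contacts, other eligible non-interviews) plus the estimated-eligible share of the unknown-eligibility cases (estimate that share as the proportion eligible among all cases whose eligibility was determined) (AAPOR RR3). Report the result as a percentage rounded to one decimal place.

Top = 291
Known eligible = 291 + 43 + 150 + 206 + 31 = 721
e = 721 / (721 + 270) = 721 / 991 = 0.7275
Eligible share of unknowns = 0.7275 × 338 = 245.90
Base = 721 + 245.90 = 966.90
RR3 = 291 / 966.90 = 0.3010

30.1%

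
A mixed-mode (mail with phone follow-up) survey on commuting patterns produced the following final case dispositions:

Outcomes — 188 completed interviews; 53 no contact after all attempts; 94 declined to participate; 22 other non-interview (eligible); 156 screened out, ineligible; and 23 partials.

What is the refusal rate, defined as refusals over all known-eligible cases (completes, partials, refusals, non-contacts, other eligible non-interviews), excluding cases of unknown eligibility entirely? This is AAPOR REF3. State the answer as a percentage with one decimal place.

Numerator → 94
Denom → 188 + 23 + 94 + 53 + 22 = 380
REF3 = 94 / 380 = 0.2474

24.7%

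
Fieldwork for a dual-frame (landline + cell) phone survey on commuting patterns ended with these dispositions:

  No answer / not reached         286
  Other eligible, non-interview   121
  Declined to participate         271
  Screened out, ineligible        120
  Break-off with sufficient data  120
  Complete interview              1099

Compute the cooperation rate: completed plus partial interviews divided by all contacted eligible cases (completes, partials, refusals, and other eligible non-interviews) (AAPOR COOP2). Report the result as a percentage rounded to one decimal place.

Num → 1099 + 120 = 1219
Denom → 1099 + 120 + 271 + 121 = 1611
COOP2 = 1219 / 1611 = 0.7567

75.7%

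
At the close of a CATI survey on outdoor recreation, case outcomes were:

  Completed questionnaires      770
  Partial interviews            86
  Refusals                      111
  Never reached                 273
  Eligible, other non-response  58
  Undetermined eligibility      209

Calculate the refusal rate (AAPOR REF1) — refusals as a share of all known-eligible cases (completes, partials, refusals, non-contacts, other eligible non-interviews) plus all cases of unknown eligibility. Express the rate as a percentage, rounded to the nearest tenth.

Numerator → 111
Denominator → 770 + 86 + 111 + 273 + 58 + 209 = 1507
REF1 = 111 / 1507 = 0.0737

7.4%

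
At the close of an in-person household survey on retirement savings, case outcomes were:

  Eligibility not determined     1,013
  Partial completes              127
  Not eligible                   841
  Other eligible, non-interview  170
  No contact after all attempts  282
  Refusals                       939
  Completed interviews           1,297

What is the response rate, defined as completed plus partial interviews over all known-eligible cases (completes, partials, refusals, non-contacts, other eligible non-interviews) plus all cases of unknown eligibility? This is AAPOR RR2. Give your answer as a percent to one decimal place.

37.2%

Numerator → 1297 + 127 = 1424
Denom → 1297 + 127 + 939 + 282 + 170 + 1013 = 3828
RR2 = 1424 / 3828 = 0.3720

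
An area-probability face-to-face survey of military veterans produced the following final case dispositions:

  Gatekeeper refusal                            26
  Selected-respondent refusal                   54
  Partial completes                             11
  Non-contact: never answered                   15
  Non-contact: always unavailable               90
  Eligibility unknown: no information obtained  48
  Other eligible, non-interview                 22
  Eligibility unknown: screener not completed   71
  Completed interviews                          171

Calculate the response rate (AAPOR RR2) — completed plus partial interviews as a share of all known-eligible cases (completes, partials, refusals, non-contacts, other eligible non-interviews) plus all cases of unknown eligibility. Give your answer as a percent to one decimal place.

Refused = 26 + 54 = 80
Never reached = 15 + 90 = 105
Undetermined eligibility = 71 + 48 = 119
Top = 171 + 11 = 182
Denominator = 171 + 11 + 80 + 105 + 22 + 119 = 508
RR2 = 182 / 508 = 0.3583

35.8%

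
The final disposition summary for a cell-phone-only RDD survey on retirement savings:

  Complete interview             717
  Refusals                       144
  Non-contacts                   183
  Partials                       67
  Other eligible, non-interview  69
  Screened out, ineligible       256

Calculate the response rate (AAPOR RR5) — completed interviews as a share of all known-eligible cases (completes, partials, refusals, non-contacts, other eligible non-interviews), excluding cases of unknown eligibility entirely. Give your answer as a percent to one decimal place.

Num: 717
Denominator: 717 + 67 + 144 + 183 + 69 = 1180
RR5 = 717 / 1180 = 0.6076

60.8%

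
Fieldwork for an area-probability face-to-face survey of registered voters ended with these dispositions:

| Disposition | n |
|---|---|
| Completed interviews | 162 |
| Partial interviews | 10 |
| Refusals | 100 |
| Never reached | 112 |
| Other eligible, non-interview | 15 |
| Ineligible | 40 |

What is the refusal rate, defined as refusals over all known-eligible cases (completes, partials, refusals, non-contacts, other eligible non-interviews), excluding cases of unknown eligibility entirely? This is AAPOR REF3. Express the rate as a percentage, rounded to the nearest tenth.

25.1%

Num → 100
Base → 162 + 10 + 100 + 112 + 15 = 399
REF3 = 100 / 399 = 0.2506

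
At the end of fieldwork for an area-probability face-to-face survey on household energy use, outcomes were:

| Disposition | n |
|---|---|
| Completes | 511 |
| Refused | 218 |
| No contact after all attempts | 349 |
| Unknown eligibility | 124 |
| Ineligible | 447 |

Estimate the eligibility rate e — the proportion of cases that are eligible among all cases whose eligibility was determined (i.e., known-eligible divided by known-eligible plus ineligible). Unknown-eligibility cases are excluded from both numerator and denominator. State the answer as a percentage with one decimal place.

70.7%

Known eligible = 511 + 218 + 349 = 1078
e = 1078 / (1078 + 447) = 1078 / 1525 = 0.7069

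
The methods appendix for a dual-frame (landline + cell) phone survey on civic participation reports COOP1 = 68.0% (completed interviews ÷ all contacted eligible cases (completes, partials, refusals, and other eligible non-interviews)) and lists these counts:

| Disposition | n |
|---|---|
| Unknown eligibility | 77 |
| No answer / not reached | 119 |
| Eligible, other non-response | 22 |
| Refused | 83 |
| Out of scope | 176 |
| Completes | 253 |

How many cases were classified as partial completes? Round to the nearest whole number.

COOP1 = 253 / D = 0.680
D = 253 / 0.680 = 372.1
Rest of base = 358
partial completes = 372.1 − 358 ≈ 14

14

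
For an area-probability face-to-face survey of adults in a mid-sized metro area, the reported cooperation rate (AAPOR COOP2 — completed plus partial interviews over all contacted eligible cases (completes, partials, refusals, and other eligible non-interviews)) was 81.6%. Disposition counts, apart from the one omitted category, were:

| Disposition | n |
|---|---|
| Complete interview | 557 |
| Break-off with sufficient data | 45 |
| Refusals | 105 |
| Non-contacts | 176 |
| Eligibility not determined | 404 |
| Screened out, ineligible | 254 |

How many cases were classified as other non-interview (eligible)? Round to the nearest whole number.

Numerator = 557 + 45 = 602
COOP2 = 602 / D = 0.816
D = 602 / 0.816 = 737.7
Remaining denominator categories sum to 707
other non-interview (eligible) = 737.7 − 707 ≈ 31

31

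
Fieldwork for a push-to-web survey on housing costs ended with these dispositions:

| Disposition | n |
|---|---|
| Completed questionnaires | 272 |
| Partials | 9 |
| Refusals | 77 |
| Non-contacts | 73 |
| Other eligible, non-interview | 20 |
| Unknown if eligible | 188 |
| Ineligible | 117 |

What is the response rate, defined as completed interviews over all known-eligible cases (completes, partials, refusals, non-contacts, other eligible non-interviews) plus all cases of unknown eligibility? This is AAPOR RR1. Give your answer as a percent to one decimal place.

Top = 272
Base = 272 + 9 + 77 + 73 + 20 + 188 = 639
RR1 = 272 / 639 = 0.4257

42.6%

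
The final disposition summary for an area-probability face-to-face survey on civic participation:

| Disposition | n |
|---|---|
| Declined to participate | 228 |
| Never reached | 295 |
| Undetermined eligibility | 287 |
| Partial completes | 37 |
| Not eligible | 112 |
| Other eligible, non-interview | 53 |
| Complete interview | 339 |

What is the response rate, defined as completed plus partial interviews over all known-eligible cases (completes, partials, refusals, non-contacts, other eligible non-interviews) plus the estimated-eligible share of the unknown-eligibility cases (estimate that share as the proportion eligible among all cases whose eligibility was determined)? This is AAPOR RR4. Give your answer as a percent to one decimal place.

Num: 339 + 37 = 376
Known eligible: 339 + 37 + 228 + 295 + 53 = 952
e = 952 / (952 + 112) = 952 / 1064 = 0.8947
Estimated eligible among unknowns: 0.8947 × 287 = 256.78
Denom: 952 + 256.78 = 1208.78
RR4 = 376 / 1208.78 = 0.3111

31.1%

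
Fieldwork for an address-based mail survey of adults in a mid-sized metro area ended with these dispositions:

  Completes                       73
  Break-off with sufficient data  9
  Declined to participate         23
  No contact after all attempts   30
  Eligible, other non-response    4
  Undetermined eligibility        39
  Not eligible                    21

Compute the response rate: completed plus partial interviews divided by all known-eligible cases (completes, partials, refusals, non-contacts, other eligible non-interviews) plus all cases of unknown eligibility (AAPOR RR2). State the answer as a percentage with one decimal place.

Top → 73 + 9 = 82
Denom → 73 + 9 + 23 + 30 + 4 + 39 = 178
RR2 = 82 / 178 = 0.4607

46.1%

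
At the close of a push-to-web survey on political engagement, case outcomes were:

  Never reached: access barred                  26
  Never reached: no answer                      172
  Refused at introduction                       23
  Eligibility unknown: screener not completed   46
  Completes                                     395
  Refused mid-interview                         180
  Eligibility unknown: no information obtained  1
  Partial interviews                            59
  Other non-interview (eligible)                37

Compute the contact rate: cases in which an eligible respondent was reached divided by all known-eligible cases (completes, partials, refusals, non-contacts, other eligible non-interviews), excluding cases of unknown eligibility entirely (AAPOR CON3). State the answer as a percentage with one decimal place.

Declined to participate = 23 + 180 = 203
No answer / not reached = 172 + 26 = 198
Unknown if eligible = 46 + 1 = 47
Num → 395 + 59 + 203 + 37 = 694
Denom → 395 + 59 + 203 + 198 + 37 = 892
CON3 = 694 / 892 = 0.7780

77.8%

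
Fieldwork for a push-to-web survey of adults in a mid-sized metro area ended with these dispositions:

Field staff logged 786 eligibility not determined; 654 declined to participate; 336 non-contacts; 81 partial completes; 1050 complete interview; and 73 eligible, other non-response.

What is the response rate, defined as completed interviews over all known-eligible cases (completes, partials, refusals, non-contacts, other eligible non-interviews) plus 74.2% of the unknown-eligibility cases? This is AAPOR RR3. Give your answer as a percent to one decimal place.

Numerator: 1050
Known eligible: 1050 + 81 + 654 + 336 + 73 = 2194
Eligible share of unknowns: 0.7420 × 786 = 583.21
Denom: 2194 + 583.21 = 2777.21
RR3 = 1050 / 2777.21 = 0.3781

37.8%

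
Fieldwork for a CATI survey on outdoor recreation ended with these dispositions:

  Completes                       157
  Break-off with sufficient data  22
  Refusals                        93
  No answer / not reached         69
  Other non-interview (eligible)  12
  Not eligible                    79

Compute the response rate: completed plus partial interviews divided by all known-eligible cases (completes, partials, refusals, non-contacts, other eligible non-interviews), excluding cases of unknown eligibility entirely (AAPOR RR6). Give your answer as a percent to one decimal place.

50.7%

Numerator = 157 + 22 = 179
Denominator = 157 + 22 + 93 + 69 + 12 = 353
RR6 = 179 / 353 = 0.5071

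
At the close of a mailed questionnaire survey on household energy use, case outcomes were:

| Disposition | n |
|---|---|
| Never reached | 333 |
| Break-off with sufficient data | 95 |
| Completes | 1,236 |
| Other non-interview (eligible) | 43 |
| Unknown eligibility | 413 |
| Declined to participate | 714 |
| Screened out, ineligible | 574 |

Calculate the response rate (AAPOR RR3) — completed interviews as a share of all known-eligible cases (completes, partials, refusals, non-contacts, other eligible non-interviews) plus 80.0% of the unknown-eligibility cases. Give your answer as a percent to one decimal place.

44.9%

Top: 1236
Eligible (known): 1236 + 95 + 714 + 333 + 43 = 2421
Eligible share of unknowns: 0.8000 × 413 = 330.40
Denom: 2421 + 330.40 = 2751.40
RR3 = 1236 / 2751.40 = 0.4492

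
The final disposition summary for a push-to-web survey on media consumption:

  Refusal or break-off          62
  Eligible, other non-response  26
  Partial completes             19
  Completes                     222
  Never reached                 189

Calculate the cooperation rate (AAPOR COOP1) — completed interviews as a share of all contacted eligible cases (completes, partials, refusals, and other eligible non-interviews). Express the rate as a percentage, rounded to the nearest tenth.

Top = 222
Base = 222 + 19 + 62 + 26 = 329
COOP1 = 222 / 329 = 0.6748

67.5%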